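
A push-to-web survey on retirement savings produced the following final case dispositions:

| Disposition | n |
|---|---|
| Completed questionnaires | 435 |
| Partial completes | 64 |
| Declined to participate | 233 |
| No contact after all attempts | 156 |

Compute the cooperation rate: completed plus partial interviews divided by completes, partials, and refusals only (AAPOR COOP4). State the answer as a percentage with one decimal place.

68.2%

Top: 435 + 64 = 499
Base: 435 + 64 + 233 = 732
COOP4 = 499 / 732 = 0.6817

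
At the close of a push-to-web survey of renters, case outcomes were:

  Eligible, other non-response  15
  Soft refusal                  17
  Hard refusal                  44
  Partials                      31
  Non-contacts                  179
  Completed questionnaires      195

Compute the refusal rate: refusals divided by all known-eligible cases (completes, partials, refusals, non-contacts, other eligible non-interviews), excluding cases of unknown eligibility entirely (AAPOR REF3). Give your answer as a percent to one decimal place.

Refused = 44 + 17 = 61
Numerator: 61
Denominator: 195 + 31 + 61 + 179 + 15 = 481
REF3 = 61 / 481 = 0.1268

12.7%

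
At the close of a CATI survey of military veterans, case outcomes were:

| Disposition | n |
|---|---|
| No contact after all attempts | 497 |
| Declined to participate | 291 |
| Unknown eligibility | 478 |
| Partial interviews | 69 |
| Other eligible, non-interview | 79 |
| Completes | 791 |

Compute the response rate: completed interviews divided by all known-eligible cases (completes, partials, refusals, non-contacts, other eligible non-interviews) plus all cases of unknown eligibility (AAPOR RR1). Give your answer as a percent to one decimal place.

Top = 791
Denominator = 791 + 69 + 291 + 497 + 79 + 478 = 2205
RR1 = 791 / 2205 = 0.3587

35.9%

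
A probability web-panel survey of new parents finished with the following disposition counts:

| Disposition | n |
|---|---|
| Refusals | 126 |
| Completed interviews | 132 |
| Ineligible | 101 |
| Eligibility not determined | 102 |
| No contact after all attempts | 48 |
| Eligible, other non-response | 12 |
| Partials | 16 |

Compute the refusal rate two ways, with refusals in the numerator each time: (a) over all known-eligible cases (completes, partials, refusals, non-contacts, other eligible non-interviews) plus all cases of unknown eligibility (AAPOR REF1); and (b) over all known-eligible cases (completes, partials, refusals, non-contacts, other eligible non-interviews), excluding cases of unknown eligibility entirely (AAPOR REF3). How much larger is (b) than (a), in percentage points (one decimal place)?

Top = 126
Denom = 132 + 16 + 126 + 48 + 12 + 102 = 436
REF1 = 126 / 436 = 0.2890
Denom = 132 + 16 + 126 + 48 + 12 = 334
REF3 = 126 / 334 = 0.3772
Difference = 37.72 − 28.90 = 8.82 percentage points

8.8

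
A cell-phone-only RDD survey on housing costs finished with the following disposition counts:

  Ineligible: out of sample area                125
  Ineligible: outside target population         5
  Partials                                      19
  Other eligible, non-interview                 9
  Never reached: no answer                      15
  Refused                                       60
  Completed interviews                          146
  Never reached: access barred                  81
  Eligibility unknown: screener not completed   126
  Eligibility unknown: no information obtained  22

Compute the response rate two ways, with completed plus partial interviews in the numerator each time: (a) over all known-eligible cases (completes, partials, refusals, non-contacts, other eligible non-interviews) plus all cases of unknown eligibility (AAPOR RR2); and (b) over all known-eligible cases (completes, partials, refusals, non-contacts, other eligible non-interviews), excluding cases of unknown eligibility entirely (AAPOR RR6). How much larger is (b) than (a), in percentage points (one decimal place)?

No answer / not reached = 15 + 81 = 96
Undetermined eligibility = 126 + 22 = 148
Screened out, ineligible = 5 + 125 = 130
Top: 146 + 19 = 165
Denom: 146 + 19 + 60 + 96 + 9 + 148 = 478
RR2 = 165 / 478 = 0.3452
Denom: 146 + 19 + 60 + 96 + 9 = 330
RR6 = 165 / 330 = 0.5000
Difference = 50.00 − 34.52 = 15.48 percentage points

15.5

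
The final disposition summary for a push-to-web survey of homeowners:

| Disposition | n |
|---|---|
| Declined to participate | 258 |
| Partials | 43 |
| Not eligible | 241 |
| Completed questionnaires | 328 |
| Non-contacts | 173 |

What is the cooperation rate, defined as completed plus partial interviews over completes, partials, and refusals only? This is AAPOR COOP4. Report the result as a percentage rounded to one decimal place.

59.0%

Num → 328 + 43 = 371
Denom → 328 + 43 + 258 = 629
COOP4 = 371 / 629 = 0.5898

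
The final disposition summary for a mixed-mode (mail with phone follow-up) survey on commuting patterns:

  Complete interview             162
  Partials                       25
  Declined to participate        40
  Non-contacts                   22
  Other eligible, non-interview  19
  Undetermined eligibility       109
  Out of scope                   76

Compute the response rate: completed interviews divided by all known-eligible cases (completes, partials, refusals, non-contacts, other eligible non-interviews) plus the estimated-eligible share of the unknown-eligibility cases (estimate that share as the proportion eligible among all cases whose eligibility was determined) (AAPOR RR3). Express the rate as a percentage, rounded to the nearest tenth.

45.9%

Numerator → 162
Eligible (known) → 162 + 25 + 40 + 22 + 19 = 268
e = 268 / (268 + 76) = 268 / 344 = 0.7791
Estimated eligible among unknowns → 0.7791 × 109 = 84.92
Base → 268 + 84.92 = 352.92
RR3 = 162 / 352.92 = 0.4590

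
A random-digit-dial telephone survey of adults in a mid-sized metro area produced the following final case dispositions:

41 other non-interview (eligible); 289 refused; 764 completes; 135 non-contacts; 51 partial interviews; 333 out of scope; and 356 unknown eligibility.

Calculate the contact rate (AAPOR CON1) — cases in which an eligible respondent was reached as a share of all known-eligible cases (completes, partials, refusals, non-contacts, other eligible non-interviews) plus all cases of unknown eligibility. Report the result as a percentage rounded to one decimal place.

70.0%

Numerator → 764 + 51 + 289 + 41 = 1145
Base → 764 + 51 + 289 + 135 + 41 + 356 = 1636
CON1 = 1145 / 1636 = 0.6999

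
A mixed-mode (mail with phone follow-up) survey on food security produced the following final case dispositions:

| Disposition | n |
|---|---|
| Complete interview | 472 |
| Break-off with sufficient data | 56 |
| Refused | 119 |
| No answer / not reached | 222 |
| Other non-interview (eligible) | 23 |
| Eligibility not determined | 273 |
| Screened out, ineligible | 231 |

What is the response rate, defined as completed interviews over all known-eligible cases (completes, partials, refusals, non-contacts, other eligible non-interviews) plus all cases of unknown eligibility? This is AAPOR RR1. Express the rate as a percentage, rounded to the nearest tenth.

Numerator: 472
Base: 472 + 56 + 119 + 222 + 23 + 273 = 1165
RR1 = 472 / 1165 = 0.4052

40.5%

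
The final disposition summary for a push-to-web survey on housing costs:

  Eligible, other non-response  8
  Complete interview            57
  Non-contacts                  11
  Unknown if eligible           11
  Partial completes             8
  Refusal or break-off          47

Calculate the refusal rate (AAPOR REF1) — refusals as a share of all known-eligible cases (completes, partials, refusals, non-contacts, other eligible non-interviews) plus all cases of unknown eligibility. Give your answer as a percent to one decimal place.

Num = 47
Denominator = 57 + 8 + 47 + 11 + 8 + 11 = 142
REF1 = 47 / 142 = 0.3310

33.1%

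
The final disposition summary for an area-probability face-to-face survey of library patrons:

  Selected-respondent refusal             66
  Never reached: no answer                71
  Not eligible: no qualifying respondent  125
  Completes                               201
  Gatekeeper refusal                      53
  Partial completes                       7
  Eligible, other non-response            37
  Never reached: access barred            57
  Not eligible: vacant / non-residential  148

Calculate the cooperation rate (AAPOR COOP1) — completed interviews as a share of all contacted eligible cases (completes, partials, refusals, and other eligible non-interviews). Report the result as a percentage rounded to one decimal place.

55.2%

Refusals = 53 + 66 = 119
No answer / not reached = 71 + 57 = 128
Screened out, ineligible = 125 + 148 = 273
Num → 201
Denominator → 201 + 7 + 119 + 37 = 364
COOP1 = 201 / 364 = 0.5522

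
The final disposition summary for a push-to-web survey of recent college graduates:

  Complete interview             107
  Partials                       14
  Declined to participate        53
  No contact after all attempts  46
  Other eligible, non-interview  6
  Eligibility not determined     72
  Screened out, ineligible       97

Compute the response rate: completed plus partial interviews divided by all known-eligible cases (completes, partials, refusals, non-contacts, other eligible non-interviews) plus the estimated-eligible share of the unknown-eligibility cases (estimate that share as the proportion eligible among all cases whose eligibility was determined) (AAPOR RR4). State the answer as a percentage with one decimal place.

43.8%

Num: 107 + 14 = 121
Determined eligible: 107 + 14 + 53 + 46 + 6 = 226
e = 226 / (226 + 97) = 226 / 323 = 0.6997
e × U: 0.6997 × 72 = 50.38
Base: 226 + 50.38 = 276.38
RR4 = 121 / 276.38 = 0.4378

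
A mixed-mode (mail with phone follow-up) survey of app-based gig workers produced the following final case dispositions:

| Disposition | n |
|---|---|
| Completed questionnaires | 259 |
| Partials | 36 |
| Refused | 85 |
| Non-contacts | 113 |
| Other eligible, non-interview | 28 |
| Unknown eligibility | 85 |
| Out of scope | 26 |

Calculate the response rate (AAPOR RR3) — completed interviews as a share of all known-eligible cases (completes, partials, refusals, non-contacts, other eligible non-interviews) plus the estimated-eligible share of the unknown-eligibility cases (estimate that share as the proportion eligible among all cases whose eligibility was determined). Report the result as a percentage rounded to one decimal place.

Top = 259
Determined eligible = 259 + 36 + 85 + 113 + 28 = 521
e = 521 / (521 + 26) = 521 / 547 = 0.9525
Estimated eligible among unknowns = 0.9525 × 85 = 80.96
Base = 521 + 80.96 = 601.96
RR3 = 259 / 601.96 = 0.4303

43.0%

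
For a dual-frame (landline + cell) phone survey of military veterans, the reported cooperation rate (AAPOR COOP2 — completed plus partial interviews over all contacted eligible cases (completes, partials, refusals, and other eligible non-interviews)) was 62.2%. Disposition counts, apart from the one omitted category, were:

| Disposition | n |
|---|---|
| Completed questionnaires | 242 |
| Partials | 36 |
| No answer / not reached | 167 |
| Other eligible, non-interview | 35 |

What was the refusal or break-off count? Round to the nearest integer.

Top → 242 + 36 = 278
COOP2 = 278 / D = 0.622
D = 278 / 0.622 = 446.9
Other denominator terms total 313
refusal or break-off = 446.9 − 313 ≈ 134

134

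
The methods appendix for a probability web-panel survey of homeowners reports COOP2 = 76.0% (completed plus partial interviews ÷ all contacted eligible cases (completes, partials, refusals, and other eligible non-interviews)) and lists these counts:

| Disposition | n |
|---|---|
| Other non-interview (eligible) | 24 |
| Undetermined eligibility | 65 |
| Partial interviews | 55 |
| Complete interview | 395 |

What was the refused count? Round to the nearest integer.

118

Num = 395 + 55 = 450
COOP2 = 450 / D = 0.760
D = 450 / 0.760 = 592.1
Rest of base = 474
refused = 592.1 − 474 ≈ 118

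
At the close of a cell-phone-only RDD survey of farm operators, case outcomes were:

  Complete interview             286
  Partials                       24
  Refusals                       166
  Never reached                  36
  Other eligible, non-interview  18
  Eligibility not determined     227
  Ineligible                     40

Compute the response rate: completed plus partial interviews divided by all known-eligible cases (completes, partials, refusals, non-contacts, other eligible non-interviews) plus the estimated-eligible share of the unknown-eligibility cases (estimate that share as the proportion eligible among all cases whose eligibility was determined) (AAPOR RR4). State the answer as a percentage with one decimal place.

41.8%

Num → 286 + 24 = 310
Determined eligible → 286 + 24 + 166 + 36 + 18 = 530
e = 530 / (530 + 40) = 530 / 570 = 0.9298
Estimated eligible among unknowns → 0.9298 × 227 = 211.06
Denominator → 530 + 211.06 = 741.06
RR4 = 310 / 741.06 = 0.4183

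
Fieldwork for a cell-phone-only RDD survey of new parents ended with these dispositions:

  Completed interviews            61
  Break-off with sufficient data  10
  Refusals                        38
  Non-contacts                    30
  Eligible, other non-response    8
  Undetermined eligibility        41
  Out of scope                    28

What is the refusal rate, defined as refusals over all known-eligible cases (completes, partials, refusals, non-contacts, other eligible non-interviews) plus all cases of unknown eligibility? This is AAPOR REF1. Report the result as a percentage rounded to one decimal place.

20.2%

Numerator: 38
Denominator: 61 + 10 + 38 + 30 + 8 + 41 = 188
REF1 = 38 / 188 = 0.2021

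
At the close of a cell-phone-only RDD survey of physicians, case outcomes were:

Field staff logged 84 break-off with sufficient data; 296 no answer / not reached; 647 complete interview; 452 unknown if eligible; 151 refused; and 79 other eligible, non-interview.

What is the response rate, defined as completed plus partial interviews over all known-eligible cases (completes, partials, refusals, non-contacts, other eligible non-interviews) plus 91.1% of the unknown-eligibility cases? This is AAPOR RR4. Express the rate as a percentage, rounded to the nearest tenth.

Top: 647 + 84 = 731
Known eligible: 647 + 84 + 151 + 296 + 79 = 1257
Estimated eligible among unknowns: 0.9110 × 452 = 411.77
Denominator: 1257 + 411.77 = 1668.77
RR4 = 731 / 1668.77 = 0.4380

43.8%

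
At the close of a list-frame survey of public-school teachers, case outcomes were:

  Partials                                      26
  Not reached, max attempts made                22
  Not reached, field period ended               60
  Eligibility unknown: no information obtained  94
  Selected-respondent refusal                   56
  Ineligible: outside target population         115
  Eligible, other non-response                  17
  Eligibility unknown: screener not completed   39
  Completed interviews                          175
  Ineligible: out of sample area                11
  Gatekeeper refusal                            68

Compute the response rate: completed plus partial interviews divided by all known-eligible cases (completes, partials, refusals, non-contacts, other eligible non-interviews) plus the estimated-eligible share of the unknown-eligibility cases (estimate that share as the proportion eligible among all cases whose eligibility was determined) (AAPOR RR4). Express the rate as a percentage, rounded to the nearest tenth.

38.2%

Declined to participate = 68 + 56 = 124
Never reached = 60 + 22 = 82
Unknown if eligible = 39 + 94 = 133
Screened out, ineligible = 115 + 11 = 126
Num: 175 + 26 = 201
Known eligible: 175 + 26 + 124 + 82 + 17 = 424
e = 424 / (424 + 126) = 424 / 550 = 0.7709
Estimated eligible among unknowns: 0.7709 × 133 = 102.53
Base: 424 + 102.53 = 526.53
RR4 = 201 / 526.53 = 0.3817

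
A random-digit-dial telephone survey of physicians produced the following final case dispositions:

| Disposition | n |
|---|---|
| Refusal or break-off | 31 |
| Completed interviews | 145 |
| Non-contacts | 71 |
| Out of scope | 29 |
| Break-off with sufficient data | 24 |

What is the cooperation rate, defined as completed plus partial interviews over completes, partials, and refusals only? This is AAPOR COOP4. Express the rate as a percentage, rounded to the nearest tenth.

Top → 145 + 24 = 169
Denominator → 145 + 24 + 31 = 200
COOP4 = 169 / 200 = 0.8450

84.5%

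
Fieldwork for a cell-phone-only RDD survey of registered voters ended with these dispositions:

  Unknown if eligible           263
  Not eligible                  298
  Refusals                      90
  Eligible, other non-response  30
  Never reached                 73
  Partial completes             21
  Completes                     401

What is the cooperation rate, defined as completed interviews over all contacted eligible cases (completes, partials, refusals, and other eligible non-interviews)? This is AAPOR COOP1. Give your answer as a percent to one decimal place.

Numerator: 401
Denom: 401 + 21 + 90 + 30 = 542
COOP1 = 401 / 542 = 0.7399

74.0%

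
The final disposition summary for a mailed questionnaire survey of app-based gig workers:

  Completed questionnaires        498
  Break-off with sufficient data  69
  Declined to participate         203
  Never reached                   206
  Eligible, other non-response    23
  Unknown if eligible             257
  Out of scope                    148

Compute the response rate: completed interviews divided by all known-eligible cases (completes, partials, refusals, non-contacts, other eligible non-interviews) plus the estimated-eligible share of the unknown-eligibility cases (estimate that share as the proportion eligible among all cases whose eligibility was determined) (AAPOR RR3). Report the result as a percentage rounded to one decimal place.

40.7%

Numerator: 498
Known eligible: 498 + 69 + 203 + 206 + 23 = 999
e = 999 / (999 + 148) = 999 / 1147 = 0.8710
Eligible share of unknowns: 0.8710 × 257 = 223.85
Base: 999 + 223.85 = 1222.85
RR3 = 498 / 1222.85 = 0.4072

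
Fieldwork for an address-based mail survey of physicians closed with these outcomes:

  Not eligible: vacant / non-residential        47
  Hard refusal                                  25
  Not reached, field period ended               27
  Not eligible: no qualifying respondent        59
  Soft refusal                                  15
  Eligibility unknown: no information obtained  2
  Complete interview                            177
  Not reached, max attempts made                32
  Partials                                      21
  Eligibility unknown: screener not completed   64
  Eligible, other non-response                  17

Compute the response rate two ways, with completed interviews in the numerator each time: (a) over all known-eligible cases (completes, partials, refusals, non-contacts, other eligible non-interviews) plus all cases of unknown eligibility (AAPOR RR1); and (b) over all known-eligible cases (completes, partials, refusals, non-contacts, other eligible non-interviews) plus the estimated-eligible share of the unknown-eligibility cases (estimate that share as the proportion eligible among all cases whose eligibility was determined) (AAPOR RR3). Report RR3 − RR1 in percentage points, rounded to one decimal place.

2.1

Declined to participate = 25 + 15 = 40
Never reached = 27 + 32 = 59
Eligibility not determined = 64 + 2 = 66
Not eligible = 59 + 47 = 106
Num = 177
Base = 177 + 21 + 40 + 59 + 17 + 66 = 380
RR1 = 177 / 380 = 0.4658
Eligible (known) = 177 + 21 + 40 + 59 + 17 = 314
e = 314 / (314 + 106) = 314 / 420 = 0.7476
Estimated eligible among unknowns = 0.7476 × 66 = 49.34
Base = 314 + 49.34 = 363.34
RR3 = 177 / 363.34 = 0.4871
Difference = 48.71 − 46.58 = 2.13 percentage points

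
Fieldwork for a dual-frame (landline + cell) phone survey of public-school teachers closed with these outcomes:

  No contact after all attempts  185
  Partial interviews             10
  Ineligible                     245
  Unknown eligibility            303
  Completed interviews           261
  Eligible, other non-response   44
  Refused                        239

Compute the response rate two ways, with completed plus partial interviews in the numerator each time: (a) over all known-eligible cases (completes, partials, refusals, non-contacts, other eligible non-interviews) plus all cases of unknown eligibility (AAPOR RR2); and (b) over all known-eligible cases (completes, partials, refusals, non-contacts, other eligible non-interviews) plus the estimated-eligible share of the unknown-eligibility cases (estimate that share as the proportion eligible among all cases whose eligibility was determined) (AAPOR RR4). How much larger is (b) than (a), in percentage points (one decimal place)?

Numerator: 261 + 10 = 271
Denominator: 261 + 10 + 239 + 185 + 44 + 303 = 1042
RR2 = 271 / 1042 = 0.2601
Known eligible: 261 + 10 + 239 + 185 + 44 = 739
e = 739 / (739 + 245) = 739 / 984 = 0.7510
Eligible share of unknowns: 0.7510 × 303 = 227.55
Denominator: 739 + 227.55 = 966.55
RR4 = 271 / 966.55 = 0.2804
Difference = 28.04 − 26.01 = 2.03 percentage points

2.0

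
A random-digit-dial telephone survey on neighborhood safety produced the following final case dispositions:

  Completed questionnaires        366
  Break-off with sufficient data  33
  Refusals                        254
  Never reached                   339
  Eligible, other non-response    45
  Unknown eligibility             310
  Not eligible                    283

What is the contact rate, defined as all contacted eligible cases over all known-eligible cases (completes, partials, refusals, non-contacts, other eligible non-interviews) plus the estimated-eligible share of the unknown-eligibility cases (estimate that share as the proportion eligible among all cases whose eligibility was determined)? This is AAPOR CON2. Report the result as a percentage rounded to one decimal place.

Num = 366 + 33 + 254 + 45 = 698
Eligible (known) = 366 + 33 + 254 + 339 + 45 = 1037
e = 1037 / (1037 + 283) = 1037 / 1320 = 0.7856
Eligible share of unknowns = 0.7856 × 310 = 243.54
Base = 1037 + 243.54 = 1280.54
CON2 = 698 / 1280.54 = 0.5451

54.5%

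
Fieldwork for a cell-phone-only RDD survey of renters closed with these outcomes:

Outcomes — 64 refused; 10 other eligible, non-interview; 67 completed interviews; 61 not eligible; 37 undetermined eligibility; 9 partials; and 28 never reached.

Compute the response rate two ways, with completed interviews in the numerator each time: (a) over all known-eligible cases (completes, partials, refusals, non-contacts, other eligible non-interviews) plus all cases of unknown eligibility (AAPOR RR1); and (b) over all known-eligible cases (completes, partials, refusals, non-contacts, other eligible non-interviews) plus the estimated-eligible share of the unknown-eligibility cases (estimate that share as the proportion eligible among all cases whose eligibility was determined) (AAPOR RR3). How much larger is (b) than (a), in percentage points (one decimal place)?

Top = 67
Base = 67 + 9 + 64 + 28 + 10 + 37 = 215
RR1 = 67 / 215 = 0.3116
Determined eligible = 67 + 9 + 64 + 28 + 10 = 178
e = 178 / (178 + 61) = 178 / 239 = 0.7448
Estimated eligible among unknowns = 0.7448 × 37 = 27.56
Base = 178 + 27.56 = 205.56
RR3 = 67 / 205.56 = 0.3259
Difference = 32.59 − 31.16 = 1.43 percentage points

1.4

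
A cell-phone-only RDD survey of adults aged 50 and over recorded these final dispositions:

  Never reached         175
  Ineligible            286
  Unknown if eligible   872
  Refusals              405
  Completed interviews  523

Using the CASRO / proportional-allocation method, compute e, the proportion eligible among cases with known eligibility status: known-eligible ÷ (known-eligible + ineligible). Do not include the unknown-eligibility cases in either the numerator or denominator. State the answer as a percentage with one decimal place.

Determined eligible → 523 + 405 + 175 = 1103
e = 1103 / (1103 + 286) = 1103 / 1389 = 0.7941

79.4%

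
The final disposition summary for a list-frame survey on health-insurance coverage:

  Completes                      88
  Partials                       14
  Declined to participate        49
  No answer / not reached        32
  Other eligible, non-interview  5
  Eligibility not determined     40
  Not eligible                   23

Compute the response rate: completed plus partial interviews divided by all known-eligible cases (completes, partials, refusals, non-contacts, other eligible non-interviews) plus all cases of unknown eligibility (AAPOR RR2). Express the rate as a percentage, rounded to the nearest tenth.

Num: 88 + 14 = 102
Base: 88 + 14 + 49 + 32 + 5 + 40 = 228
RR2 = 102 / 228 = 0.4474

44.7%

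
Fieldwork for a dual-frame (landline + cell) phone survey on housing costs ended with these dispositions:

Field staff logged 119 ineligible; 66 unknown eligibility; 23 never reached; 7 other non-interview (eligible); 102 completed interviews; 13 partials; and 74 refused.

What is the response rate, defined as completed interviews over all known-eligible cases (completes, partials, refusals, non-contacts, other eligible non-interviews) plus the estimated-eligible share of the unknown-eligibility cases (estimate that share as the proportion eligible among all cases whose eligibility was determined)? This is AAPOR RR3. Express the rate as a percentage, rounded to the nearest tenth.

39.0%

Numerator → 102
Determined eligible → 102 + 13 + 74 + 23 + 7 = 219
e = 219 / (219 + 119) = 219 / 338 = 0.6479
Estimated eligible among unknowns → 0.6479 × 66 = 42.76
Base → 219 + 42.76 = 261.76
RR3 = 102 / 261.76 = 0.3897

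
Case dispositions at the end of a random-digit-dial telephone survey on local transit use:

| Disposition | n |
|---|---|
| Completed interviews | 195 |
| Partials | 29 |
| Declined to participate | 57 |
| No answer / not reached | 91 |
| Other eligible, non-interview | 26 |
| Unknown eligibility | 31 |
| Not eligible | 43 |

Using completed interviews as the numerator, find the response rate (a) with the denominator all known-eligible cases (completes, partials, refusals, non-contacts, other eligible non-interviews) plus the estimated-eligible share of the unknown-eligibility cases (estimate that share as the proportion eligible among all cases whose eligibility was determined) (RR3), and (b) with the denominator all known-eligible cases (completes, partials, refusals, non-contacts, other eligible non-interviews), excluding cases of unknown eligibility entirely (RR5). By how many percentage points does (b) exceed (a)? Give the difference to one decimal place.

3.2

Numerator = 195
Determined eligible = 195 + 29 + 57 + 91 + 26 = 398
e = 398 / (398 + 43) = 398 / 441 = 0.9025
Eligible share of unknowns = 0.9025 × 31 = 27.98
Denom = 398 + 27.98 = 425.98
RR3 = 195 / 425.98 = 0.4578
Denom = 195 + 29 + 57 + 91 + 26 = 398
RR5 = 195 / 398 = 0.4899
Difference = 48.99 − 45.78 = 3.21 percentage points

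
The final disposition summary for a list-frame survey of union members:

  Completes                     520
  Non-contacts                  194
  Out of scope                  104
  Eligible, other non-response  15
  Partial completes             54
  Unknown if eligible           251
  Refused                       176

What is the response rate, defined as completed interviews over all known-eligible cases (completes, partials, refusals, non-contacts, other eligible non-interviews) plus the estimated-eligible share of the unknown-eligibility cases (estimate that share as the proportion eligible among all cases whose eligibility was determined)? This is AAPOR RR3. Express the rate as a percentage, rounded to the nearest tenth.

43.9%

Num: 520
Determined eligible: 520 + 54 + 176 + 194 + 15 = 959
e = 959 / (959 + 104) = 959 / 1063 = 0.9022
Eligible share of unknowns: 0.9022 × 251 = 226.45
Base: 959 + 226.45 = 1185.45
RR3 = 520 / 1185.45 = 0.4387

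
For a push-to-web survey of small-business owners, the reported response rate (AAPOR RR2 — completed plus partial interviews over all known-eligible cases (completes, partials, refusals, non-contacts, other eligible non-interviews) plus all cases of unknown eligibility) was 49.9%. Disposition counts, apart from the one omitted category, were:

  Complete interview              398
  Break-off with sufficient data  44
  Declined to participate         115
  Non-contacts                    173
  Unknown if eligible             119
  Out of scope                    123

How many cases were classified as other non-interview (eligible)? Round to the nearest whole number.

Numerator: 398 + 44 = 442
RR2 = 442 / D = 0.499
D = 442 / 0.499 = 885.8
Remaining denominator categories sum to 849
other non-interview (eligible) = 885.8 − 849 ≈ 37

37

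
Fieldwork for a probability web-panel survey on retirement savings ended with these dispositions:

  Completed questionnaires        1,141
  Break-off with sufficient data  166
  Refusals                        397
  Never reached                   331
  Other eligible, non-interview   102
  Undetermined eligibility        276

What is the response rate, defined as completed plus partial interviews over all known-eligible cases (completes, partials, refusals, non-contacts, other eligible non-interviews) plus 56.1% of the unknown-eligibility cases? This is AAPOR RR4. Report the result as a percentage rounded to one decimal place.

57.0%

Top: 1141 + 166 = 1307
Known eligible: 1141 + 166 + 397 + 331 + 102 = 2137
e × U: 0.5610 × 276 = 154.84
Denom: 2137 + 154.84 = 2291.84
RR4 = 1307 / 2291.84 = 0.5703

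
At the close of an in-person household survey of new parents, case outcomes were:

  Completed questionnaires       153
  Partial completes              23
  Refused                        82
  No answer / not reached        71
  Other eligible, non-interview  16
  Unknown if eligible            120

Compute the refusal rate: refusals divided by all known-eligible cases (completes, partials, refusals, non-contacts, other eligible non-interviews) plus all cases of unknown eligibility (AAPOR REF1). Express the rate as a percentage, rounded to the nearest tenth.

17.6%

Top: 82
Denominator: 153 + 23 + 82 + 71 + 16 + 120 = 465
REF1 = 82 / 465 = 0.1763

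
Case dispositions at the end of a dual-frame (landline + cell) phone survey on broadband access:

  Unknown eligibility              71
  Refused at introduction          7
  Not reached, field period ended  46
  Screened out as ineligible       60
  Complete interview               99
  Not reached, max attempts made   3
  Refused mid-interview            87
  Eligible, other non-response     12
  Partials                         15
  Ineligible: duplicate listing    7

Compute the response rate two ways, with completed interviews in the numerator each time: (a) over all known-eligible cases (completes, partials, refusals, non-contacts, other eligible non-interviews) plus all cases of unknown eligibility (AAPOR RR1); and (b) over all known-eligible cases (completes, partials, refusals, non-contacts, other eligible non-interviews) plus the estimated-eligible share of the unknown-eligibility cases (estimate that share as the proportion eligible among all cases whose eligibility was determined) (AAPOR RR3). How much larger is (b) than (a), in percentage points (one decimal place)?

1.3

Refused = 7 + 87 = 94
No answer / not reached = 46 + 3 = 49
Out of scope = 60 + 7 = 67
Numerator = 99
Denom = 99 + 15 + 94 + 49 + 12 + 71 = 340
RR1 = 99 / 340 = 0.2912
Determined eligible = 99 + 15 + 94 + 49 + 12 = 269
e = 269 / (269 + 67) = 269 / 336 = 0.8006
Eligible share of unknowns = 0.8006 × 71 = 56.84
Denom = 269 + 56.84 = 325.84
RR3 = 99 / 325.84 = 0.3038
Difference = 30.38 − 29.12 = 1.26 percentage points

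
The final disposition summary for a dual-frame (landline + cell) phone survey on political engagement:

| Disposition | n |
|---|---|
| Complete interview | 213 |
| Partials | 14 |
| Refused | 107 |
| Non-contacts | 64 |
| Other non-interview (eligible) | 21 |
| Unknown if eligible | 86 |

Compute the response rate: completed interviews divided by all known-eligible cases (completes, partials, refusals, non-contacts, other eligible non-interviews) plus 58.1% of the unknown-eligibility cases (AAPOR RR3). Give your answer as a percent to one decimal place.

Num → 213
Eligible (known) → 213 + 14 + 107 + 64 + 21 = 419
Estimated eligible among unknowns → 0.5810 × 86 = 49.97
Denominator → 419 + 49.97 = 468.97
RR3 = 213 / 468.97 = 0.4542

45.4%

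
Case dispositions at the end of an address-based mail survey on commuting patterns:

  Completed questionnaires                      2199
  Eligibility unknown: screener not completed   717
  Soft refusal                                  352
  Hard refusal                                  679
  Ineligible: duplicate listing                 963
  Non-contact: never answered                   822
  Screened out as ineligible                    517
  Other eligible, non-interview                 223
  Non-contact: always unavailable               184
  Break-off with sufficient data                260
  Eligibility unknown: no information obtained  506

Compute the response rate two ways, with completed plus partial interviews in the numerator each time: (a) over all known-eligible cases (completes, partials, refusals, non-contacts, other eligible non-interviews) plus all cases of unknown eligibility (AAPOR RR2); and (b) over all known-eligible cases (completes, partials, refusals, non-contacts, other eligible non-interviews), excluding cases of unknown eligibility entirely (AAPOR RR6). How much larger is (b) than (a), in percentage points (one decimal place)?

10.7

Refusal or break-off = 679 + 352 = 1031
No contact after all attempts = 822 + 184 = 1006
Eligibility not determined = 717 + 506 = 1223
Screened out, ineligible = 517 + 963 = 1480
Numerator: 2199 + 260 = 2459
Denominator: 2199 + 260 + 1031 + 1006 + 223 + 1223 = 5942
RR2 = 2459 / 5942 = 0.4138
Denominator: 2199 + 260 + 1031 + 1006 + 223 = 4719
RR6 = 2459 / 4719 = 0.5211
Difference = 52.11 − 41.38 = 10.73 percentage points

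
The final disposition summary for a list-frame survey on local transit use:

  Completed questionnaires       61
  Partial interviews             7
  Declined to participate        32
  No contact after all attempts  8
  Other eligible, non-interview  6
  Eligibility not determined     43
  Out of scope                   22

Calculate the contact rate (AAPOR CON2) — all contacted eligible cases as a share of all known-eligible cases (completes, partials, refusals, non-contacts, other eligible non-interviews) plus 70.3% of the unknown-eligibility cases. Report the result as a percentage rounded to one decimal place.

73.5%

Num: 61 + 7 + 32 + 6 = 106
Determined eligible: 61 + 7 + 32 + 8 + 6 = 114
e × U: 0.7030 × 43 = 30.23
Base: 114 + 30.23 = 144.23
CON2 = 106 / 144.23 = 0.7349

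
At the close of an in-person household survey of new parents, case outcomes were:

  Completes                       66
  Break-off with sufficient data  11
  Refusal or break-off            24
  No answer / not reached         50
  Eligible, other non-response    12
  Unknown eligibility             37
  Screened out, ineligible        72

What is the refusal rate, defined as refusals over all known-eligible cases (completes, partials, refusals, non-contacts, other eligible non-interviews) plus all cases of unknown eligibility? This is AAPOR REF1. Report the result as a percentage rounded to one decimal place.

Numerator: 24
Denominator: 66 + 11 + 24 + 50 + 12 + 37 = 200
REF1 = 24 / 200 = 0.1200

12.0%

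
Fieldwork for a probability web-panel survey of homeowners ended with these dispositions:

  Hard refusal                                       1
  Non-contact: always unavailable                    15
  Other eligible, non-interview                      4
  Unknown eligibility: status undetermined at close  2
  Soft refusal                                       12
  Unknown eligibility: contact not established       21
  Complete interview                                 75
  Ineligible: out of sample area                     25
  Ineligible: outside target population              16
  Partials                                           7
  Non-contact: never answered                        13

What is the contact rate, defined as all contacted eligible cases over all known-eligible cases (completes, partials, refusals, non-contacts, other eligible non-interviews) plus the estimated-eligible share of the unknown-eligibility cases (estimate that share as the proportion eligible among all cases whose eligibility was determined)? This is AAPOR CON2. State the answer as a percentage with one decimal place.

Refusals = 1 + 12 = 13
No contact after all attempts = 13 + 15 = 28
Eligibility not determined = 21 + 2 = 23
Out of scope = 16 + 25 = 41
Numerator → 75 + 7 + 13 + 4 = 99
Determined eligible → 75 + 7 + 13 + 28 + 4 = 127
e = 127 / (127 + 41) = 127 / 168 = 0.7560
e × U → 0.7560 × 23 = 17.39
Denom → 127 + 17.39 = 144.39
CON2 = 99 / 144.39 = 0.6856

68.6%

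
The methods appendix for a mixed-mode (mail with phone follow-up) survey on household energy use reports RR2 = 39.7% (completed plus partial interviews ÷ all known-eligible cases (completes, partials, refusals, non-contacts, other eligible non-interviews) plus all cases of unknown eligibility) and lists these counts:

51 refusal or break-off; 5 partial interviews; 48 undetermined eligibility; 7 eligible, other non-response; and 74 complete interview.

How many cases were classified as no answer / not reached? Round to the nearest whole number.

Num: 74 + 5 = 79
RR2 = 79 / D = 0.397
D = 79 / 0.397 = 199.0
Remaining denominator categories sum to 185
no answer / not reached = 199.0 − 185 ≈ 14

14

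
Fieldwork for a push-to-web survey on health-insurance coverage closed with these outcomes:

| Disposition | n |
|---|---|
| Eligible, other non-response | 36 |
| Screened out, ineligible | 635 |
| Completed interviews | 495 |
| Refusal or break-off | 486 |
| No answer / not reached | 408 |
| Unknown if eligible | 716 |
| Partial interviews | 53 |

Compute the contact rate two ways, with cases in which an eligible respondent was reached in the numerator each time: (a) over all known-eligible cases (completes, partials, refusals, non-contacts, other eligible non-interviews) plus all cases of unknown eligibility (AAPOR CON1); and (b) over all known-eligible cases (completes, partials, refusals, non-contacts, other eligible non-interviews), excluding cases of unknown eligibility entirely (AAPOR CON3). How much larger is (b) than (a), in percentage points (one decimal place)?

Numerator = 495 + 53 + 486 + 36 = 1070
Denominator = 495 + 53 + 486 + 408 + 36 + 716 = 2194
CON1 = 1070 / 2194 = 0.4877
Denominator = 495 + 53 + 486 + 408 + 36 = 1478
CON3 = 1070 / 1478 = 0.7240
Difference = 72.40 − 48.77 = 23.63 percentage points

23.6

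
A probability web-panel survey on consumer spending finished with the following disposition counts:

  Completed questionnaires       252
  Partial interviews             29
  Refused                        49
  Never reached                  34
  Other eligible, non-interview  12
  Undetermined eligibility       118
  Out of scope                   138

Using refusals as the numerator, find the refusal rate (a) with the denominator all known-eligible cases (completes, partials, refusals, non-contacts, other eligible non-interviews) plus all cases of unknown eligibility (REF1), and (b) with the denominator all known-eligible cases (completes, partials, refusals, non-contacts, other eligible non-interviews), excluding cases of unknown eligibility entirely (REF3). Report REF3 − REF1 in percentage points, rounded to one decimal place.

3.1

Num = 49
Base = 252 + 29 + 49 + 34 + 12 + 118 = 494
REF1 = 49 / 494 = 0.0992
Base = 252 + 29 + 49 + 34 + 12 = 376
REF3 = 49 / 376 = 0.1303
Difference = 13.03 − 9.92 = 3.11 percentage points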